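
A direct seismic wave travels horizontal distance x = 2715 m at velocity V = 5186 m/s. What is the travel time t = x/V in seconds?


t = x / V
= 2715 / 5186
= 0.5235 s

0.5235


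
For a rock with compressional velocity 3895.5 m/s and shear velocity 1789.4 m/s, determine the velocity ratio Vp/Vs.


Vp/Vs = 3895.5 / 1789.4
= 2.177

2.177


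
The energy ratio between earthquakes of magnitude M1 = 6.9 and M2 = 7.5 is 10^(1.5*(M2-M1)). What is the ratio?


M2 - M1 = 7.5 - 6.9 = 0.6
1.5 * 0.6 = 0.9
ratio = 10^0.9 = 7.94

7.94


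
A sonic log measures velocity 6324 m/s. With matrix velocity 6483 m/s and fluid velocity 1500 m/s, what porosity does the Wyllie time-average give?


1/V - 1/Vm = 1/6324 - 1/6483 = 3.88e-06
1/Vf - 1/Vm = 1/1500 - 1/6483 = 0.00051242
phi = 3.88e-06 / 0.00051242 = 0.0076

0.0076


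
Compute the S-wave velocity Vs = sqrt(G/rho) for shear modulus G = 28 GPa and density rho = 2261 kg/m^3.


Convert G to Pa: G = 28e9 Pa
Compute G/rho = 28e9 / 2261 = 12383900.9288
Vs = sqrt(12383900.9288) = 3519.08 m/s

3519.08


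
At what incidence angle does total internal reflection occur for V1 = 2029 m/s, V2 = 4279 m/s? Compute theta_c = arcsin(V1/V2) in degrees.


V1/V2 = 2029/4279 = 0.474176
theta_c = arcsin(0.474176) = 28.3057 degrees

28.3057


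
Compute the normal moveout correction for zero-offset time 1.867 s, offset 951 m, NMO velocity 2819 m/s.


x/Vnmo = 951/2819 = 0.337354
(x/Vnmo)^2 = 0.113807
t0^2 = 3.485689
sqrt(3.485689 + 0.113807) = 1.897234
dt = 1.897234 - 1.867 = 0.030234

0.030234


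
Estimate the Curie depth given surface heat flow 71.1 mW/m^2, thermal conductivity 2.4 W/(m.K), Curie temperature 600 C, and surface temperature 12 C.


T_Curie - T_surf = 600 - 12 = 588 C
Convert q to W/m^2: 71.1 mW/m^2 = 0.0711 W/m^2
d = 588 * 2.4 / 0.0711 = 19848.1 m

19848.1


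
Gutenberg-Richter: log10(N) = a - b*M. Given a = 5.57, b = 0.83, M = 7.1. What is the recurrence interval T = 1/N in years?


log10(N) = 5.57 - 0.83*7.1 = -0.323
N = 10^-0.323 = 0.475335
T = 1/N = 1/0.475335 = 2.1038 years

2.1038


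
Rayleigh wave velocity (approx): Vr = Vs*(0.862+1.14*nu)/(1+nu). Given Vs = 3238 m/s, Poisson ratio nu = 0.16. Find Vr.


Numerator factor = 0.862 + 1.14*0.16 = 1.0444
Denominator = 1 + 0.16 = 1.16
Vr = 3238 * 1.0444 / 1.16 = 2915.32 m/s

2915.32


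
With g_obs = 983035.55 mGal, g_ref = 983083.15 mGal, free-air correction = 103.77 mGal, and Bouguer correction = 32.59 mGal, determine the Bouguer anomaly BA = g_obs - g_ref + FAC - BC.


BA = g_obs - g_ref + FAC - BC
= 983035.55 - 983083.15 + 103.77 - 32.59
= 23.58 mGal

23.58


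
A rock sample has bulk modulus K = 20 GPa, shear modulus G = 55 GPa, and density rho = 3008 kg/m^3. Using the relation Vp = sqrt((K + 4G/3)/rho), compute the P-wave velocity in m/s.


First compute the effective modulus:
K + 4G/3 = 20e9 + 4*55e9/3 = 93333333333.33 Pa
Then divide by density:
93333333333.33 / 3008 = 31028368.7943 Pa/(kg/m^3)
Take the square root:
Vp = sqrt(31028368.7943) = 5570.31 m/s

5570.31


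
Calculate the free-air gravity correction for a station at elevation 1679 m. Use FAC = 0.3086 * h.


FAC = 0.3086 * h
= 0.3086 * 1679
= 518.1394 mGal

518.1394


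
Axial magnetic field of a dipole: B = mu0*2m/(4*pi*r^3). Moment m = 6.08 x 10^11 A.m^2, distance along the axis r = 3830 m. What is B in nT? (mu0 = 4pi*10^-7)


m = 6.08 x 10^11 = 608000000000 A.m^2
2m = 1216000000000 A.m^2
r^3 = 3830^3 = 56181887000
B = (4pi*10^-7) * 1216000000000 / (4*pi * 56181887000) * 1e9
= 1528070.666706 / 706002413856.05 * 1e9
= 2164.3986 nT

2164.3986


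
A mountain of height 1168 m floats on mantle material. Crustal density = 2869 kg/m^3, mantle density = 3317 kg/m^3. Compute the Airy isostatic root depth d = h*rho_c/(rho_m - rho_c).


rho_m - rho_c = 3317 - 2869 = 448
d = 1168 * 2869 / 448
= 3350992 / 448
= 7479.89 m

7479.89


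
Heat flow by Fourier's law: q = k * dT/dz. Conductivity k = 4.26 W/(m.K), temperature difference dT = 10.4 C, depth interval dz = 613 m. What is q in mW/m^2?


q = k * dT / dz * 1000
= 4.26 * 10.4 / 613 * 1000
= 0.072274 * 1000
= 72.2741 mW/m^2

72.2741


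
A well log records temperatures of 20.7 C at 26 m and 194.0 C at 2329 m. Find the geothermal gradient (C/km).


dT = 194.0 - 20.7 = 173.3 C
dz = 2329 - 26 = 2303 m
gradient = dT/dz * 1000 = 173.3/2303 * 1000 = 75.2497 C/km

75.2497


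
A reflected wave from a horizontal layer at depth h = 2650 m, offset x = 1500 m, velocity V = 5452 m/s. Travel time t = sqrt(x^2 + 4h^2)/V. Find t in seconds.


x^2 + 4h^2 = 1500^2 + 4*2650^2 = 2250000 + 28090000 = 30340000
sqrt(30340000) = 5508.1757
t = 5508.1757 / 5452 = 1.0103 s

1.0103


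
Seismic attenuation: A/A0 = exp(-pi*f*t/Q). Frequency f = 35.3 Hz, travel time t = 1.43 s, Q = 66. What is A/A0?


pi*f*t/Q = pi*35.3*1.43/66 = 2.402795
A/A0 = exp(-2.402795) = 0.090465

0.090465


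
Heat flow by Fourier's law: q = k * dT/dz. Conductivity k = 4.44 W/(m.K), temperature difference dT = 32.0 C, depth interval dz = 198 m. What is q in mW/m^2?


q = k * dT / dz * 1000
= 4.44 * 32.0 / 198 * 1000
= 0.717576 * 1000
= 717.5758 mW/m^2

717.5758


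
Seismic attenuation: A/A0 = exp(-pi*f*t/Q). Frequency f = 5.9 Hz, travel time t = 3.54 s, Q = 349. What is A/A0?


pi*f*t/Q = pi*5.9*3.54/349 = 0.188009
A/A0 = exp(-0.188009) = 0.828607

0.828607


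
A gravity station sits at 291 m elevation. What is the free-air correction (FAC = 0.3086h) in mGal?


FAC = 0.3086 * h
= 0.3086 * 291
= 89.8026 mGal

89.8026


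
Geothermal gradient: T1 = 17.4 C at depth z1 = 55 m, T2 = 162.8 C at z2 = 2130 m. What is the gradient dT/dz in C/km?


dT = 162.8 - 17.4 = 145.4 C
dz = 2130 - 55 = 2075 m
gradient = dT/dz * 1000 = 145.4/2075 * 1000 = 70.0723 C/km

70.0723


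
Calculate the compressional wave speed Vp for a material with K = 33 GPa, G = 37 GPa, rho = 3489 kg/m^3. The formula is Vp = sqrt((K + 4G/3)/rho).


First compute the effective modulus:
K + 4G/3 = 33e9 + 4*37e9/3 = 82333333333.33 Pa
Then divide by density:
82333333333.33 / 3489 = 23597974.5868 Pa/(kg/m^3)
Take the square root:
Vp = sqrt(23597974.5868) = 4857.77 m/s

4857.77


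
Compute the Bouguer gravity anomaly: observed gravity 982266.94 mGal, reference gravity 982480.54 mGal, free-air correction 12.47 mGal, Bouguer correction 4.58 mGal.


BA = g_obs - g_ref + FAC - BC
= 982266.94 - 982480.54 + 12.47 - 4.58
= -205.71 mGal

-205.71


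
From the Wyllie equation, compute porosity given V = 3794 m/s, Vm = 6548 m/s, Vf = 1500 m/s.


1/V - 1/Vm = 1/3794 - 1/6548 = 0.00011086
1/Vf - 1/Vm = 1/1500 - 1/6548 = 0.00051395
phi = 0.00011086 / 0.00051395 = 0.2157

0.2157


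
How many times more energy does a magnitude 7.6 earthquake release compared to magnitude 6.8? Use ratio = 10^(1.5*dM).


M2 - M1 = 7.6 - 6.8 = 0.8
1.5 * 0.8 = 1.2
ratio = 10^1.2 = 15.85

15.85


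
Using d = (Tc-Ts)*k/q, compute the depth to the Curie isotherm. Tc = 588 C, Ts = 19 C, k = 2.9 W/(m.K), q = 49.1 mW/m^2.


T_Curie - T_surf = 588 - 19 = 569 C
Convert q to W/m^2: 49.1 mW/m^2 = 0.0491 W/m^2
d = 569 * 2.9 / 0.0491 = 33606.92 m

33606.92


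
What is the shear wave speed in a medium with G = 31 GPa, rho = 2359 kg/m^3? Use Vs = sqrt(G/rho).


Convert G to Pa: G = 31e9 Pa
Compute G/rho = 31e9 / 2359 = 13141161.5091
Vs = sqrt(13141161.5091) = 3625.07 m/s

3625.07


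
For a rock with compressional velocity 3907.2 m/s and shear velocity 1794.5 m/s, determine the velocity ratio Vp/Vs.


Vp/Vs = 3907.2 / 1794.5
= 2.1773

2.1773


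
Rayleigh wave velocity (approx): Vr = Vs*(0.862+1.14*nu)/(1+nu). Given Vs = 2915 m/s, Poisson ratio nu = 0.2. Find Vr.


Numerator factor = 0.862 + 1.14*0.2 = 1.09
Denominator = 1 + 0.2 = 1.2
Vr = 2915 * 1.09 / 1.2 = 2647.79 m/s

2647.79


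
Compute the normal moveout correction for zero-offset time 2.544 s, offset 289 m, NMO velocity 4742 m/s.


x/Vnmo = 289/4742 = 0.060945
(x/Vnmo)^2 = 0.003714
t0^2 = 6.471936
sqrt(6.471936 + 0.003714) = 2.54473
dt = 2.54473 - 2.544 = 0.00073

7.300000e-04


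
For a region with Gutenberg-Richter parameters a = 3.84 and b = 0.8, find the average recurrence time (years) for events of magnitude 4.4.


log10(N) = 3.84 - 0.8*4.4 = 0.32
N = 10^0.32 = 2.089296
T = 1/N = 1/2.089296 = 0.4786 years

0.4786


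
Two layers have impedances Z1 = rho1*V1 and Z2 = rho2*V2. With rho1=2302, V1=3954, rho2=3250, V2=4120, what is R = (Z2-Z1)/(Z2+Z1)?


Z1 = 2302 * 3954 = 9102108
Z2 = 3250 * 4120 = 13390000
R = (13390000 - 9102108) / (13390000 + 9102108) = 4287892 / 22492108 = 0.1906

0.1906


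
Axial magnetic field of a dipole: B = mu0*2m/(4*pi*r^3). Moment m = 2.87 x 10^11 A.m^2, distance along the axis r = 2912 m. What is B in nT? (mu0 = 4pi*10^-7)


m = 2.87 x 10^11 = 287000000000 A.m^2
2m = 574000000000 A.m^2
r^3 = 2912^3 = 24693014528
B = (4pi*10^-7) * 574000000000 / (4*pi * 24693014528) * 1e9
= 721309.673264 / 310301572144.6 * 1e9
= 2324.5441 nT

2324.5441


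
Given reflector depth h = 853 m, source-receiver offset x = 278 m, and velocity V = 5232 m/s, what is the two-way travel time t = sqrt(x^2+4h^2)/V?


x^2 + 4h^2 = 278^2 + 4*853^2 = 77284 + 2910436 = 2987720
sqrt(2987720) = 1728.5022
t = 1728.5022 / 5232 = 0.3304 s

0.3304


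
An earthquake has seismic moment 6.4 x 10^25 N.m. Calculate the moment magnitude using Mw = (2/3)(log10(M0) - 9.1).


log10(M0) = log10(6.4 x 10^25) = 25.8062
Mw = 2/3 * (25.8062 - 9.1)
= 2/3 * 16.7062
= 11.14

11.14


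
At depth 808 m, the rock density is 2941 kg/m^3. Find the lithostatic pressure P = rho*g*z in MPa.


P = rho * g * z / 1e6
= 2941 * 9.81 * 808 / 1e6
= 23311777.68 / 1e6
= 23.3118 MPa

23.3118


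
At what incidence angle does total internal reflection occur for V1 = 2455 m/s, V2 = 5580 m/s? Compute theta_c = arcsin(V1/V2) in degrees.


V1/V2 = 2455/5580 = 0.439964
theta_c = arcsin(0.439964) = 26.1016 degrees

26.1016


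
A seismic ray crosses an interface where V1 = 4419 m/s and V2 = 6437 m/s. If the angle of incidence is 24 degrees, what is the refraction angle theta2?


sin(theta1) = sin(24 deg) = 0.406737
sin(theta2) = V2/V1 * sin(theta1) = 6437/4419 * 0.406737 = 0.592479
theta2 = arcsin(0.592479) = 36.3331 degrees

36.3331


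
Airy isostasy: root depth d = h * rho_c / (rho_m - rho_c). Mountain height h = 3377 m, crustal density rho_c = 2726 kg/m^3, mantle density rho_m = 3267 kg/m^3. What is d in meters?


rho_m - rho_c = 3267 - 2726 = 541
d = 3377 * 2726 / 541
= 9205702 / 541
= 17016.09 m

17016.09


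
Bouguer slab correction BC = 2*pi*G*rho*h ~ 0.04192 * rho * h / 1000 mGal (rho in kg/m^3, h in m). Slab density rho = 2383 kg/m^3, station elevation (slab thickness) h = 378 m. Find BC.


BC = 0.04192 * rho * h / 1000
= 0.04192 * 2383 * 378 / 1000
= 37.7604 mGal

37.7604


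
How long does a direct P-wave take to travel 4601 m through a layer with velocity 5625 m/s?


t = x / V
= 4601 / 5625
= 0.818 s

0.818


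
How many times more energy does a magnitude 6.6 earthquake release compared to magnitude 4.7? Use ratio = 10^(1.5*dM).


M2 - M1 = 6.6 - 4.7 = 1.9
1.5 * 1.9 = 2.85
ratio = 10^2.85 = 707.95

707.95


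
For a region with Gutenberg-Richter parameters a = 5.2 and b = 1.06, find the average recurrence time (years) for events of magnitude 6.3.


log10(N) = 5.2 - 1.06*6.3 = -1.478
N = 10^-1.478 = 0.033266
T = 1/N = 1/0.033266 = 30.0608 years

30.0608


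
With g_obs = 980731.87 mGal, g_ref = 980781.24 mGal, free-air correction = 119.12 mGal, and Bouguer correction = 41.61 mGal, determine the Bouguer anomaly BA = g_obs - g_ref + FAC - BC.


BA = g_obs - g_ref + FAC - BC
= 980731.87 - 980781.24 + 119.12 - 41.61
= 28.14 mGal

28.14


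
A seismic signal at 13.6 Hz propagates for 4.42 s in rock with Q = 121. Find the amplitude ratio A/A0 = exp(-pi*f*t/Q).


pi*f*t/Q = pi*13.6*4.42/121 = 1.560722
A/A0 = exp(-1.560722) = 0.209984

0.209984


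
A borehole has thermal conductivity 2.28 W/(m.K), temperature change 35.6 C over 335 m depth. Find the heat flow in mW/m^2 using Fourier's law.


q = k * dT / dz * 1000
= 2.28 * 35.6 / 335 * 1000
= 0.242293 * 1000
= 242.2925 mW/m^2

242.2925


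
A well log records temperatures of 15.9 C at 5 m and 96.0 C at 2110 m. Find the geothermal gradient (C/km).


dT = 96.0 - 15.9 = 80.1 C
dz = 2110 - 5 = 2105 m
gradient = dT/dz * 1000 = 80.1/2105 * 1000 = 38.0523 C/km

38.0523


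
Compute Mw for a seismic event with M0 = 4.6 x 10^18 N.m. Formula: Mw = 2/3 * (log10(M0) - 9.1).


log10(M0) = log10(4.6 x 10^18) = 18.6628
Mw = 2/3 * (18.6628 - 9.1)
= 2/3 * 9.5628
= 6.38

6.38


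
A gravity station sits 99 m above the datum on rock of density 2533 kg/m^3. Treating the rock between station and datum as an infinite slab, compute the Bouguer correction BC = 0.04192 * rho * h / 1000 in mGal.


BC = 0.04192 * rho * h / 1000
= 0.04192 * 2533 * 99 / 1000
= 10.5122 mGal

10.5122


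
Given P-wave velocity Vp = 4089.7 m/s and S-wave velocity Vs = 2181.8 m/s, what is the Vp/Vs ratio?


Vp/Vs = 4089.7 / 2181.8
= 1.8745

1.8745


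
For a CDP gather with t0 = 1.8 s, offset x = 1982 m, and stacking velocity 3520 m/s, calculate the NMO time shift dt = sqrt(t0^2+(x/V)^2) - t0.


x/Vnmo = 1982/3520 = 0.563068
(x/Vnmo)^2 = 0.317046
t0^2 = 3.24
sqrt(3.24 + 0.317046) = 1.886013
dt = 1.886013 - 1.8 = 0.086013

0.086013


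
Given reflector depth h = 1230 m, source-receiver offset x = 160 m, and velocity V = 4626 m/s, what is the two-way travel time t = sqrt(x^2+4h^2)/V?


x^2 + 4h^2 = 160^2 + 4*1230^2 = 25600 + 6051600 = 6077200
sqrt(6077200) = 2465.1978
t = 2465.1978 / 4626 = 0.5329 s

0.5329


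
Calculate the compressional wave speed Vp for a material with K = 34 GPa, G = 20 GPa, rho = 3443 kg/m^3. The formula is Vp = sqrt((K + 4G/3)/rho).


First compute the effective modulus:
K + 4G/3 = 34e9 + 4*20e9/3 = 60666666666.67 Pa
Then divide by density:
60666666666.67 / 3443 = 17620292.3807 Pa/(kg/m^3)
Take the square root:
Vp = sqrt(17620292.3807) = 4197.65 m/s

4197.65


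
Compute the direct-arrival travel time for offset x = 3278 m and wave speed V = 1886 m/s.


t = x / V
= 3278 / 1886
= 1.7381 s

1.7381


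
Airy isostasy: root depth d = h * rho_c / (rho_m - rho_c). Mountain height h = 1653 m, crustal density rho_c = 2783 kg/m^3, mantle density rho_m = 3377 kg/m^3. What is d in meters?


rho_m - rho_c = 3377 - 2783 = 594
d = 1653 * 2783 / 594
= 4600299 / 594
= 7744.61 m

7744.61


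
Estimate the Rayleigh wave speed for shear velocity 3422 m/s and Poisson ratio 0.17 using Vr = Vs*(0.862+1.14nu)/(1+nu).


Numerator factor = 0.862 + 1.14*0.17 = 1.0558
Denominator = 1 + 0.17 = 1.17
Vr = 3422 * 1.0558 / 1.17 = 3087.99 m/s

3087.99


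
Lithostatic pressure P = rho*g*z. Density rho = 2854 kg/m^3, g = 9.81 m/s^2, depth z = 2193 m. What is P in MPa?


P = rho * g * z / 1e6
= 2854 * 9.81 * 2193 / 1e6
= 61399043.82 / 1e6
= 61.399 MPa

61.399


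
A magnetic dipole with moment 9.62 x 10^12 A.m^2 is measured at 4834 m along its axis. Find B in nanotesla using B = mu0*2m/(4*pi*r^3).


m = 9.62 x 10^12 = 9620000000000 A.m^2
2m = 19240000000000 A.m^2
r^3 = 4834^3 = 112958765704
B = (4pi*10^-7) * 19240000000000 / (4*pi * 112958765704) * 1e9
= 24177697.062027 / 1419481713977.03 * 1e9
= 17032.764 nT

17032.764


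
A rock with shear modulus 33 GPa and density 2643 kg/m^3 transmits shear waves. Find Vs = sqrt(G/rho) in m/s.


Convert G to Pa: G = 33e9 Pa
Compute G/rho = 33e9 / 2643 = 12485811.5778
Vs = sqrt(12485811.5778) = 3533.53 m/s

3533.53


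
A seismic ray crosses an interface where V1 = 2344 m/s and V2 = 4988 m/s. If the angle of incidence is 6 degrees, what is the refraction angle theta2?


sin(theta1) = sin(6 deg) = 0.104528
sin(theta2) = V2/V1 * sin(theta1) = 4988/2344 * 0.104528 = 0.222435
theta2 = arcsin(0.222435) = 12.8521 degrees

12.8521


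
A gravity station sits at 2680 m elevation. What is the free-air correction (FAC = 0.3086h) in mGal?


FAC = 0.3086 * h
= 0.3086 * 2680
= 827.048 mGal

827.048


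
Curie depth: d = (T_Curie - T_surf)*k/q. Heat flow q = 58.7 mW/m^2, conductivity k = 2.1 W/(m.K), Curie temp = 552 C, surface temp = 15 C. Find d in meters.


T_Curie - T_surf = 552 - 15 = 537 C
Convert q to W/m^2: 58.7 mW/m^2 = 0.0587 W/m^2
d = 537 * 2.1 / 0.0587 = 19211.24 m

19211.24


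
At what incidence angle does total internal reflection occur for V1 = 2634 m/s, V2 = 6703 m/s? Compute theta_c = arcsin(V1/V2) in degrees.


V1/V2 = 2634/6703 = 0.392958
theta_c = arcsin(0.392958) = 23.1387 degrees

23.1387


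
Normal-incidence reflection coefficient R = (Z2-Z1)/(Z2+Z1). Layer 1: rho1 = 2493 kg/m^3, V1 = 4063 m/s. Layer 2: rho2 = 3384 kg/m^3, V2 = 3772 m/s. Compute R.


Z1 = 2493 * 4063 = 10129059
Z2 = 3384 * 3772 = 12764448
R = (12764448 - 10129059) / (12764448 + 10129059) = 2635389 / 22893507 = 0.1151

0.1151


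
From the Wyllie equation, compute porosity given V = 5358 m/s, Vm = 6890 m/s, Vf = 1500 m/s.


1/V - 1/Vm = 1/5358 - 1/6890 = 4.15e-05
1/Vf - 1/Vm = 1/1500 - 1/6890 = 0.00052153
phi = 4.15e-05 / 0.00052153 = 0.0796

0.0796


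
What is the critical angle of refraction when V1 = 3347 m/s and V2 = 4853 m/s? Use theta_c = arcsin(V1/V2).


V1/V2 = 3347/4853 = 0.689676
theta_c = arcsin(0.689676) = 43.6045 degrees

43.6045


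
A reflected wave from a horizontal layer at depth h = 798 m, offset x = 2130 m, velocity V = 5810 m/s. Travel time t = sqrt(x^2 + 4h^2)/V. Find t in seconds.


x^2 + 4h^2 = 2130^2 + 4*798^2 = 4536900 + 2547216 = 7084116
sqrt(7084116) = 2661.6003
t = 2661.6003 / 5810 = 0.4581 s

0.4581


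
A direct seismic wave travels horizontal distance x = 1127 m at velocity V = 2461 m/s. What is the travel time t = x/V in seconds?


t = x / V
= 1127 / 2461
= 0.4579 s

0.4579


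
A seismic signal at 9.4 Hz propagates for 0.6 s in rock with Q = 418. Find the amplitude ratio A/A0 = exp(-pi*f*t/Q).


pi*f*t/Q = pi*9.4*0.6/418 = 0.042389
A/A0 = exp(-0.042389) = 0.958497

0.958497


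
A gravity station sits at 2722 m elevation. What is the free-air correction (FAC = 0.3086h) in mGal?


FAC = 0.3086 * h
= 0.3086 * 2722
= 840.0092 mGal

840.0092


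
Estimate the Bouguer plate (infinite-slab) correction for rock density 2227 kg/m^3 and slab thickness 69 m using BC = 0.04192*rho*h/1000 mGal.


BC = 0.04192 * rho * h / 1000
= 0.04192 * 2227 * 69 / 1000
= 6.4416 mGal

6.4416


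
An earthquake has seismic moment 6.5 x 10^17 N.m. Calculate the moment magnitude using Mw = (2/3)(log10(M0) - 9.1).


log10(M0) = log10(6.5 x 10^17) = 17.8129
Mw = 2/3 * (17.8129 - 9.1)
= 2/3 * 8.7129
= 5.81

5.81


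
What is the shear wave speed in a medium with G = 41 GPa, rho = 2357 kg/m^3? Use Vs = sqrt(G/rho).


Convert G to Pa: G = 41e9 Pa
Compute G/rho = 41e9 / 2357 = 17394993.636
Vs = sqrt(17394993.636) = 4170.73 m/s

4170.73


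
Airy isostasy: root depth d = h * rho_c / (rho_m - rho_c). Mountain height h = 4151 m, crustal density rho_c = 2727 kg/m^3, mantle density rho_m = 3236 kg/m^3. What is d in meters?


rho_m - rho_c = 3236 - 2727 = 509
d = 4151 * 2727 / 509
= 11319777 / 509
= 22239.25 m

22239.25


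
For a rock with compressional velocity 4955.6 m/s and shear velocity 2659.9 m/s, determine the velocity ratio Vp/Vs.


Vp/Vs = 4955.6 / 2659.9
= 1.8631

1.8631


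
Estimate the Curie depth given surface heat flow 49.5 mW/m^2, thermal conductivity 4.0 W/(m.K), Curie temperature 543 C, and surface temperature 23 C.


T_Curie - T_surf = 543 - 23 = 520 C
Convert q to W/m^2: 49.5 mW/m^2 = 0.0495 W/m^2
d = 520 * 4.0 / 0.0495 = 42020.2 m

42020.2


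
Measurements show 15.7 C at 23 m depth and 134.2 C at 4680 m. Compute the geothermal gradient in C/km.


dT = 134.2 - 15.7 = 118.5 C
dz = 4680 - 23 = 4657 m
gradient = dT/dz * 1000 = 118.5/4657 * 1000 = 25.4456 C/km

25.4456


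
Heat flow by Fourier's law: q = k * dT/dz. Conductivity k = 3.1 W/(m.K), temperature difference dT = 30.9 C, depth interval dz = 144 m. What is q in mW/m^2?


q = k * dT / dz * 1000
= 3.1 * 30.9 / 144 * 1000
= 0.665208 * 1000
= 665.2083 mW/m^2

665.2083


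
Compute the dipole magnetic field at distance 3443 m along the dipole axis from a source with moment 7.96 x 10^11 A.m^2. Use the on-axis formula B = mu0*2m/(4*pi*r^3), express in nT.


m = 7.96 x 10^11 = 796000000000 A.m^2
2m = 1592000000000 A.m^2
r^3 = 3443^3 = 40814179307
B = (4pi*10^-7) * 1592000000000 / (4*pi * 40814179307) * 1e9
= 2000566.201806 / 512886103492.67 * 1e9
= 3900.6052 nT

3900.6052


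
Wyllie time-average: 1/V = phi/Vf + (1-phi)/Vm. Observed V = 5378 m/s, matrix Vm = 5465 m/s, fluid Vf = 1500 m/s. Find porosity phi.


1/V - 1/Vm = 1/5378 - 1/5465 = 2.96e-06
1/Vf - 1/Vm = 1/1500 - 1/5465 = 0.00048368
phi = 2.96e-06 / 0.00048368 = 0.0061

0.0061


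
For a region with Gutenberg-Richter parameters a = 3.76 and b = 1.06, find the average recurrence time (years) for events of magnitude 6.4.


log10(N) = 3.76 - 1.06*6.4 = -3.024
N = 10^-3.024 = 0.000946
T = 1/N = 1/0.000946 = 1056.8175 years

1056.8175


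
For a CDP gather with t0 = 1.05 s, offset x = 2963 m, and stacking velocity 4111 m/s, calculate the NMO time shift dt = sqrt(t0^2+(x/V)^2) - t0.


x/Vnmo = 2963/4111 = 0.720749
(x/Vnmo)^2 = 0.519479
t0^2 = 1.1025
sqrt(1.1025 + 0.519479) = 1.27357
dt = 1.27357 - 1.05 = 0.22357

0.22357


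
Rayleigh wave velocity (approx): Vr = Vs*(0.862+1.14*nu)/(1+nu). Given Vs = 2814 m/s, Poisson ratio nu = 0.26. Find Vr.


Numerator factor = 0.862 + 1.14*0.26 = 1.1584
Denominator = 1 + 0.26 = 1.26
Vr = 2814 * 1.1584 / 1.26 = 2587.09 m/s

2587.09


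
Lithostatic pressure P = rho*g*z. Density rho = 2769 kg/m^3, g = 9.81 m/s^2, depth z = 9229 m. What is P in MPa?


P = rho * g * z / 1e6
= 2769 * 9.81 * 9229 / 1e6
= 250695540.81 / 1e6
= 250.6955 MPa

250.6955


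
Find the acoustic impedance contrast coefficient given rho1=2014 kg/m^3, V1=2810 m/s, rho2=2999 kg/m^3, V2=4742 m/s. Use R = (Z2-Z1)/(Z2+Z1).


Z1 = 2014 * 2810 = 5659340
Z2 = 2999 * 4742 = 14221258
R = (14221258 - 5659340) / (14221258 + 5659340) = 8561918 / 19880598 = 0.4307

0.4307


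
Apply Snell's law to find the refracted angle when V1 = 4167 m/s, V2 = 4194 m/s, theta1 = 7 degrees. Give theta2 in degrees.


sin(theta1) = sin(7 deg) = 0.121869
sin(theta2) = V2/V1 * sin(theta1) = 4194/4167 * 0.121869 = 0.122659
theta2 = arcsin(0.122659) = 7.0456 degrees

7.0456


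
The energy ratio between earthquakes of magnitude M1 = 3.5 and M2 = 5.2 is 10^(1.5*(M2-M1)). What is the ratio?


M2 - M1 = 5.2 - 3.5 = 1.7
1.5 * 1.7 = 2.55
ratio = 10^2.55 = 354.81

354.81


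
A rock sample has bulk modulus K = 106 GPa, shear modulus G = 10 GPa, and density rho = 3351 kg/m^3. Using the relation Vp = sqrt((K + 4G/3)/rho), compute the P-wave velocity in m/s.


First compute the effective modulus:
K + 4G/3 = 106e9 + 4*10e9/3 = 119333333333.33 Pa
Then divide by density:
119333333333.33 / 3351 = 35611260.3203 Pa/(kg/m^3)
Take the square root:
Vp = sqrt(35611260.3203) = 5967.52 m/s

5967.52


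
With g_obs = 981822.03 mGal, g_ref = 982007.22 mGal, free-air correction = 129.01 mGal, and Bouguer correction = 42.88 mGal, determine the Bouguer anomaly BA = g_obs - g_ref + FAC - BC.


BA = g_obs - g_ref + FAC - BC
= 981822.03 - 982007.22 + 129.01 - 42.88
= -99.06 mGal

-99.06


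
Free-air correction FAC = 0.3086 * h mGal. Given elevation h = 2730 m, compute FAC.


FAC = 0.3086 * h
= 0.3086 * 2730
= 842.478 mGal

842.478


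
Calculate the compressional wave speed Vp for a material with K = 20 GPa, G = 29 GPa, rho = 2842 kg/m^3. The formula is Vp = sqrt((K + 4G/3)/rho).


First compute the effective modulus:
K + 4G/3 = 20e9 + 4*29e9/3 = 58666666666.67 Pa
Then divide by density:
58666666666.67 / 2842 = 20642739.8546 Pa/(kg/m^3)
Take the square root:
Vp = sqrt(20642739.8546) = 4543.43 m/s

4543.43


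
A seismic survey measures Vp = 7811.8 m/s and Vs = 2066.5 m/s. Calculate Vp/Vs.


Vp/Vs = 7811.8 / 2066.5
= 3.7802

3.7802


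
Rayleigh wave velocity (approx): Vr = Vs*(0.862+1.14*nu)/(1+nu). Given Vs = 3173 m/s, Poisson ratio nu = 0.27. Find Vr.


Numerator factor = 0.862 + 1.14*0.27 = 1.1698
Denominator = 1 + 0.27 = 1.27
Vr = 3173 * 1.1698 / 1.27 = 2922.66 m/s

2922.66


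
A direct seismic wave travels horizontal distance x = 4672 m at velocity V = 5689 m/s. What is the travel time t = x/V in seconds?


t = x / V
= 4672 / 5689
= 0.8212 s

0.8212


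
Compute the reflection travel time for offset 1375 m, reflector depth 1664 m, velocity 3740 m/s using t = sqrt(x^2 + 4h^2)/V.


x^2 + 4h^2 = 1375^2 + 4*1664^2 = 1890625 + 11075584 = 12966209
sqrt(12966209) = 3600.8623
t = 3600.8623 / 3740 = 0.9628 s

0.9628


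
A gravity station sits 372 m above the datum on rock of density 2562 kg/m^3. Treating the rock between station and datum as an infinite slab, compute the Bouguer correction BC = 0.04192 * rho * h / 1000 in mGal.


BC = 0.04192 * rho * h / 1000
= 0.04192 * 2562 * 372 / 1000
= 39.9524 mGal

39.9524


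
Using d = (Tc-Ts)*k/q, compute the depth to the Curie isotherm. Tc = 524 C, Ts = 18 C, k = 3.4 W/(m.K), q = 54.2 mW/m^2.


T_Curie - T_surf = 524 - 18 = 506 C
Convert q to W/m^2: 54.2 mW/m^2 = 0.0542 W/m^2
d = 506 * 3.4 / 0.0542 = 31741.7 m

31741.7


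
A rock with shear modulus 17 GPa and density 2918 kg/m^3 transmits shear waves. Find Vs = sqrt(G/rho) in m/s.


Convert G to Pa: G = 17e9 Pa
Compute G/rho = 17e9 / 2918 = 5825908.1563
Vs = sqrt(5825908.1563) = 2413.69 m/s

2413.69


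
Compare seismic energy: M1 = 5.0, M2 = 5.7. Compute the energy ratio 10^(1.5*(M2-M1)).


M2 - M1 = 5.7 - 5.0 = 0.7
1.5 * 0.7 = 1.05
ratio = 10^1.05 = 11.22

11.22


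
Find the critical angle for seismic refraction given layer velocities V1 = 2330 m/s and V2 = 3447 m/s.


V1/V2 = 2330/3447 = 0.67595
theta_c = arcsin(0.67595) = 42.528 degrees

42.528


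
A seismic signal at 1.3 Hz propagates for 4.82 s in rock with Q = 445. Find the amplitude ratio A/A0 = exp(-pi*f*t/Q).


pi*f*t/Q = pi*1.3*4.82/445 = 0.044236
A/A0 = exp(-0.044236) = 0.956728

0.956728


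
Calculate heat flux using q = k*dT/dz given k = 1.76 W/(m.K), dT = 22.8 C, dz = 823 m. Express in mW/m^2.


q = k * dT / dz * 1000
= 1.76 * 22.8 / 823 * 1000
= 0.048758 * 1000
= 48.7582 mW/m^2

48.7582


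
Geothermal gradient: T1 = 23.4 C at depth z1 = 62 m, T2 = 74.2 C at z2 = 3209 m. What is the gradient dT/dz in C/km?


dT = 74.2 - 23.4 = 50.8 C
dz = 3209 - 62 = 3147 m
gradient = dT/dz * 1000 = 50.8/3147 * 1000 = 16.1424 C/km

16.1424


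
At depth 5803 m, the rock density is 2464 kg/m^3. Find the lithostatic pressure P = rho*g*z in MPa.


P = rho * g * z / 1e6
= 2464 * 9.81 * 5803 / 1e6
= 140269187.52 / 1e6
= 140.2692 MPa

140.2692


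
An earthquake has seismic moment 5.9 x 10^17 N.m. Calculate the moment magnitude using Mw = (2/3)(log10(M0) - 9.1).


log10(M0) = log10(5.9 x 10^17) = 17.7709
Mw = 2/3 * (17.7709 - 9.1)
= 2/3 * 8.6709
= 5.78

5.78


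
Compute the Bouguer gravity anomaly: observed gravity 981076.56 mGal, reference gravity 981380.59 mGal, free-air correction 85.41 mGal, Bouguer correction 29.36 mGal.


BA = g_obs - g_ref + FAC - BC
= 981076.56 - 981380.59 + 85.41 - 29.36
= -247.98 mGal

-247.98


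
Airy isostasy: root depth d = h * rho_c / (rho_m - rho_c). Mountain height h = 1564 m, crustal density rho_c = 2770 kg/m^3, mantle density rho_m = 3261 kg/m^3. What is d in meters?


rho_m - rho_c = 3261 - 2770 = 491
d = 1564 * 2770 / 491
= 4332280 / 491
= 8823.38 m

8823.38


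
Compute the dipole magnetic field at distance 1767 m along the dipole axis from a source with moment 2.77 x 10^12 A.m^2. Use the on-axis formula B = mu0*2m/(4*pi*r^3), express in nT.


m = 2.77 x 10^12 = 2770000000000 A.m^2
2m = 5540000000000 A.m^2
r^3 = 1767^3 = 5517084663
B = (4pi*10^-7) * 5540000000000 / (4*pi * 5517084663) * 1e9
= 6961769.320355 / 69329730586.05 * 1e9
= 100415.3523 nT

100415.3523


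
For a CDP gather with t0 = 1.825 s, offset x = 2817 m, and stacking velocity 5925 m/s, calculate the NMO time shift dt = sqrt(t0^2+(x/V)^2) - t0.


x/Vnmo = 2817/5925 = 0.475443
(x/Vnmo)^2 = 0.226046
t0^2 = 3.330625
sqrt(3.330625 + 0.226046) = 1.885914
dt = 1.885914 - 1.825 = 0.060914

0.060914


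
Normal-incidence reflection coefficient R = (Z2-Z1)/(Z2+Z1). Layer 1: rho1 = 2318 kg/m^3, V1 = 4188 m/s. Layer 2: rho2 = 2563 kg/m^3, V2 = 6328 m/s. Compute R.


Z1 = 2318 * 4188 = 9707784
Z2 = 2563 * 6328 = 16218664
R = (16218664 - 9707784) / (16218664 + 9707784) = 6510880 / 25926448 = 0.2511

0.2511


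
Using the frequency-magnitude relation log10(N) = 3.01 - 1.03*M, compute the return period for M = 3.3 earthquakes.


log10(N) = 3.01 - 1.03*3.3 = -0.389
N = 10^-0.389 = 0.408319
T = 1/N = 1/0.408319 = 2.4491 years

2.4491


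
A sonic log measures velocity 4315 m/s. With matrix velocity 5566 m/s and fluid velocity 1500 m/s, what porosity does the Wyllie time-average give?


1/V - 1/Vm = 1/4315 - 1/5566 = 5.209e-05
1/Vf - 1/Vm = 1/1500 - 1/5566 = 0.000487
phi = 5.209e-05 / 0.000487 = 0.107

0.107


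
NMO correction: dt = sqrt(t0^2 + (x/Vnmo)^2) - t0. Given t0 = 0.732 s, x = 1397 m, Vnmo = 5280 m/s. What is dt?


x/Vnmo = 1397/5280 = 0.264583
(x/Vnmo)^2 = 0.070004
t0^2 = 0.535824
sqrt(0.535824 + 0.070004) = 0.77835
dt = 0.77835 - 0.732 = 0.04635

0.04635


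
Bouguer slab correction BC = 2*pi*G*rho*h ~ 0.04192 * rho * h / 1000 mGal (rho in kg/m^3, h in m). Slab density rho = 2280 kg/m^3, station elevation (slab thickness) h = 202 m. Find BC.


BC = 0.04192 * rho * h / 1000
= 0.04192 * 2280 * 202 / 1000
= 19.3067 mGal

19.3067


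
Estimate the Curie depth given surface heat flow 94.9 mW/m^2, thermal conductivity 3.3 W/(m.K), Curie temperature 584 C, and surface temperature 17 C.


T_Curie - T_surf = 584 - 17 = 567 C
Convert q to W/m^2: 94.9 mW/m^2 = 0.0949 W/m^2
d = 567 * 3.3 / 0.0949 = 19716.54 m

19716.54


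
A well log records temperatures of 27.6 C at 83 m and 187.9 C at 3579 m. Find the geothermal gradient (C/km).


dT = 187.9 - 27.6 = 160.3 C
dz = 3579 - 83 = 3496 m
gradient = dT/dz * 1000 = 160.3/3496 * 1000 = 45.8524 C/km

45.8524


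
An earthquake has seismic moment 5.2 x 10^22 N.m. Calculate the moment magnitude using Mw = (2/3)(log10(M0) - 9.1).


log10(M0) = log10(5.2 x 10^22) = 22.716
Mw = 2/3 * (22.716 - 9.1)
= 2/3 * 13.616
= 9.08

9.08


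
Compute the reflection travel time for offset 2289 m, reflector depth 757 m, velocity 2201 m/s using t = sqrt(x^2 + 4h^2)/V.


x^2 + 4h^2 = 2289^2 + 4*757^2 = 5239521 + 2292196 = 7531717
sqrt(7531717) = 2744.3974
t = 2744.3974 / 2201 = 1.2469 s

1.2469


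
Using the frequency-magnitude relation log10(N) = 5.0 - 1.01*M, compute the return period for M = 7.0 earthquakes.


log10(N) = 5.0 - 1.01*7.0 = -2.07
N = 10^-2.07 = 0.008511
T = 1/N = 1/0.008511 = 117.4898 years

117.4898


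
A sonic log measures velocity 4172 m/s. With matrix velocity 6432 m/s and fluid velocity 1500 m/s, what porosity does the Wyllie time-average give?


1/V - 1/Vm = 1/4172 - 1/6432 = 8.422e-05
1/Vf - 1/Vm = 1/1500 - 1/6432 = 0.00051119
phi = 8.422e-05 / 0.00051119 = 0.1648

0.1648


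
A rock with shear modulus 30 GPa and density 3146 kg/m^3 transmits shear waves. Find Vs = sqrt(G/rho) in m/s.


Convert G to Pa: G = 30e9 Pa
Compute G/rho = 30e9 / 3146 = 9535918.6268
Vs = sqrt(9535918.6268) = 3088.03 m/s

3088.03


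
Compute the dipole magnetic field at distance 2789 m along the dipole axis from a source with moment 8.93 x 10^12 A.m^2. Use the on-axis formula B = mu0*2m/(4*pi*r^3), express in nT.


m = 8.93 x 10^12 = 8930000000000 A.m^2
2m = 17860000000000 A.m^2
r^3 = 2789^3 = 21694295069
B = (4pi*10^-7) * 17860000000000 / (4*pi * 21694295069) * 1e9
= 22443537.917245 / 272618552054.32 * 1e9
= 82325.7909 nT

82325.7909


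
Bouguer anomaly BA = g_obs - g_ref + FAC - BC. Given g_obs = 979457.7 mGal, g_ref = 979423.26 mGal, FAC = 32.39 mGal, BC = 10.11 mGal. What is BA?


BA = g_obs - g_ref + FAC - BC
= 979457.7 - 979423.26 + 32.39 - 10.11
= 56.72 mGal

56.72


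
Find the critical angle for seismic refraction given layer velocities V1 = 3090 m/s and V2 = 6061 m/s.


V1/V2 = 3090/6061 = 0.509817
theta_c = arcsin(0.509817) = 30.6516 degrees

30.6516


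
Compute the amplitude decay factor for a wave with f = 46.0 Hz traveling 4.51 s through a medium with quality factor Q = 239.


pi*f*t/Q = pi*46.0*4.51/239 = 2.727008
A/A0 = exp(-2.727008) = 0.065415

0.065415


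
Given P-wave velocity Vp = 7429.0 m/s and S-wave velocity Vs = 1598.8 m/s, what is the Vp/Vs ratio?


Vp/Vs = 7429.0 / 1598.8
= 4.6466

4.6466


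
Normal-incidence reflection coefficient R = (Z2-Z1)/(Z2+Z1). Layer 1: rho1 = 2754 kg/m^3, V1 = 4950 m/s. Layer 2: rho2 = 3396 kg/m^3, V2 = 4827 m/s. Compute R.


Z1 = 2754 * 4950 = 13632300
Z2 = 3396 * 4827 = 16392492
R = (16392492 - 13632300) / (16392492 + 13632300) = 2760192 / 30024792 = 0.0919

0.0919


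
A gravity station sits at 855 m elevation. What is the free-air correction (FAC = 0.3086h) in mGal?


FAC = 0.3086 * h
= 0.3086 * 855
= 263.853 mGal

263.853


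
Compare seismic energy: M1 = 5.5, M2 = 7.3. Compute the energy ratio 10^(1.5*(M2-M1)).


M2 - M1 = 7.3 - 5.5 = 1.8
1.5 * 1.8 = 2.7
ratio = 10^2.7 = 501.19

501.19


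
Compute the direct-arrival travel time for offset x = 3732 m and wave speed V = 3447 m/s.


t = x / V
= 3732 / 3447
= 1.0827 s

1.0827


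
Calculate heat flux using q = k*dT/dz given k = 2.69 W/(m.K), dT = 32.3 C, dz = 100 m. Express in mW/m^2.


q = k * dT / dz * 1000
= 2.69 * 32.3 / 100 * 1000
= 0.86887 * 1000
= 868.87 mW/m^2

868.87


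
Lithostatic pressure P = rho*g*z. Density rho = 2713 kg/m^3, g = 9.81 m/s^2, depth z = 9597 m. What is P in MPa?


P = rho * g * z / 1e6
= 2713 * 9.81 * 9597 / 1e6
= 255419644.41 / 1e6
= 255.4196 MPa

255.4196


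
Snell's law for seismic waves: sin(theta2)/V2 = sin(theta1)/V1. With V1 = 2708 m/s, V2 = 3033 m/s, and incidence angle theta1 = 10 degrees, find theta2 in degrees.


sin(theta1) = sin(10 deg) = 0.173648
sin(theta2) = V2/V1 * sin(theta1) = 3033/2708 * 0.173648 = 0.194489
theta2 = arcsin(0.194489) = 11.2148 degrees

11.2148


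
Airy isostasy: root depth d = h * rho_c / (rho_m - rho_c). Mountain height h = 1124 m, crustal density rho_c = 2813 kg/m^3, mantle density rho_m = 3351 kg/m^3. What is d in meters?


rho_m - rho_c = 3351 - 2813 = 538
d = 1124 * 2813 / 538
= 3161812 / 538
= 5876.97 m

5876.97


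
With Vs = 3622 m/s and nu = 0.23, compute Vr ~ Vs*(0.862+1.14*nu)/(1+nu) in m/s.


Numerator factor = 0.862 + 1.14*0.23 = 1.1242
Denominator = 1 + 0.23 = 1.23
Vr = 3622 * 1.1242 / 1.23 = 3310.45 m/s

3310.45


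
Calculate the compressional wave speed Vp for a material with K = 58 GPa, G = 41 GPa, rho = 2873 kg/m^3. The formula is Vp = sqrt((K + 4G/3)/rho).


First compute the effective modulus:
K + 4G/3 = 58e9 + 4*41e9/3 = 112666666666.67 Pa
Then divide by density:
112666666666.67 / 2873 = 39215686.2745 Pa/(kg/m^3)
Take the square root:
Vp = sqrt(39215686.2745) = 6262.24 m/s

6262.24


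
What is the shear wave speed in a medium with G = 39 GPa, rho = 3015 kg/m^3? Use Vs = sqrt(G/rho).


Convert G to Pa: G = 39e9 Pa
Compute G/rho = 39e9 / 3015 = 12935323.3831
Vs = sqrt(12935323.3831) = 3596.57 m/s

3596.57


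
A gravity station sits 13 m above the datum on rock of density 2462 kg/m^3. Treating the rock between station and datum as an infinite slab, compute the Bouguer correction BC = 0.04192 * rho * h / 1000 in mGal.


BC = 0.04192 * rho * h / 1000
= 0.04192 * 2462 * 13 / 1000
= 1.3417 mGal

1.3417


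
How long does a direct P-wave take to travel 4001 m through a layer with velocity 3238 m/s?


t = x / V
= 4001 / 3238
= 1.2356 s

1.2356


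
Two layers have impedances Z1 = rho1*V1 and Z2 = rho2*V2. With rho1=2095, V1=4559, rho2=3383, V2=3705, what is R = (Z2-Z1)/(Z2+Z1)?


Z1 = 2095 * 4559 = 9551105
Z2 = 3383 * 3705 = 12534015
R = (12534015 - 9551105) / (12534015 + 9551105) = 2982910 / 22085120 = 0.1351

0.1351


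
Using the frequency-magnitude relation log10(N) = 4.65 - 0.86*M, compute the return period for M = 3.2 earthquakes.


log10(N) = 4.65 - 0.86*3.2 = 1.898
N = 10^1.898 = 79.067863
T = 1/N = 1/79.067863 = 0.0126 years

0.0126


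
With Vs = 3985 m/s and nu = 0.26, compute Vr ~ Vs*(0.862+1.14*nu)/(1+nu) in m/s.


Numerator factor = 0.862 + 1.14*0.26 = 1.1584
Denominator = 1 + 0.26 = 1.26
Vr = 3985 * 1.1584 / 1.26 = 3663.67 m/s

3663.67


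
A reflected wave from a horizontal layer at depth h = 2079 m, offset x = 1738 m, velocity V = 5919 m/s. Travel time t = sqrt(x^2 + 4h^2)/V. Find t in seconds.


x^2 + 4h^2 = 1738^2 + 4*2079^2 = 3020644 + 17288964 = 20309608
sqrt(20309608) = 4506.6182
t = 4506.6182 / 5919 = 0.7614 s

0.7614


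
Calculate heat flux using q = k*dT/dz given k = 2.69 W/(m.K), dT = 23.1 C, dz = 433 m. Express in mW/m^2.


q = k * dT / dz * 1000
= 2.69 * 23.1 / 433 * 1000
= 0.143508 * 1000
= 143.5081 mW/m^2

143.5081


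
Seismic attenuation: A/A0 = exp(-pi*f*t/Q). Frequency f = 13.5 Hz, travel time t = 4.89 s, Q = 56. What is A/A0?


pi*f*t/Q = pi*13.5*4.89/56 = 3.703433
A/A0 = exp(-3.703433) = 0.024639

0.024639


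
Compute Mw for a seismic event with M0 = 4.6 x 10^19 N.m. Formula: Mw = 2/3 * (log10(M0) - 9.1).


log10(M0) = log10(4.6 x 10^19) = 19.6628
Mw = 2/3 * (19.6628 - 9.1)
= 2/3 * 10.5628
= 7.04

7.04


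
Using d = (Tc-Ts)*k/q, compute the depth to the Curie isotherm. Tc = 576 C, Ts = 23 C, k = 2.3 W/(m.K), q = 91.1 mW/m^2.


T_Curie - T_surf = 576 - 23 = 553 C
Convert q to W/m^2: 91.1 mW/m^2 = 0.0911 W/m^2
d = 553 * 2.3 / 0.0911 = 13961.58 m

13961.58


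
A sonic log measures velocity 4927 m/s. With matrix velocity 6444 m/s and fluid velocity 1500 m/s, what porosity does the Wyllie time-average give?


1/V - 1/Vm = 1/4927 - 1/6444 = 4.778e-05
1/Vf - 1/Vm = 1/1500 - 1/6444 = 0.00051148
phi = 4.778e-05 / 0.00051148 = 0.0934

0.0934


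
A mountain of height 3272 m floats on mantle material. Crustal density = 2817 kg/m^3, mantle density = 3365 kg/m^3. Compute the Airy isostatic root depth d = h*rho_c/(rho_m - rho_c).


rho_m - rho_c = 3365 - 2817 = 548
d = 3272 * 2817 / 548
= 9217224 / 548
= 16819.75 m

16819.75


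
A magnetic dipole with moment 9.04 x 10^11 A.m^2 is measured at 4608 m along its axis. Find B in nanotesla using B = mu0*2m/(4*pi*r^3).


m = 9.04 x 10^11 = 904000000000 A.m^2
2m = 1808000000000 A.m^2
r^3 = 4608^3 = 97844723712
B = (4pi*10^-7) * 1808000000000 / (4*pi * 97844723712) * 1e9
= 2271999.807076 / 1229553060824.57 * 1e9
= 1847.8258 nT

1847.8258


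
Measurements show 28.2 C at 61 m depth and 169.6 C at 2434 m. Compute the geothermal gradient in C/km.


dT = 169.6 - 28.2 = 141.4 C
dz = 2434 - 61 = 2373 m
gradient = dT/dz * 1000 = 141.4/2373 * 1000 = 59.587 C/km

59.587


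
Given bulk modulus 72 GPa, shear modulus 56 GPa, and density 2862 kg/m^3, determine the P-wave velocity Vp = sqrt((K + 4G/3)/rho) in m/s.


First compute the effective modulus:
K + 4G/3 = 72e9 + 4*56e9/3 = 146666666666.67 Pa
Then divide by density:
146666666666.67 / 2862 = 51246214.7682 Pa/(kg/m^3)
Take the square root:
Vp = sqrt(51246214.7682) = 7158.65 m/s

7158.65


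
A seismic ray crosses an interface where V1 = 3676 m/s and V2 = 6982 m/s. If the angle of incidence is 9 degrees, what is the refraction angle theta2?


sin(theta1) = sin(9 deg) = 0.156434
sin(theta2) = V2/V1 * sin(theta1) = 6982/3676 * 0.156434 = 0.297123
theta2 = arcsin(0.297123) = 17.2849 degrees

17.2849


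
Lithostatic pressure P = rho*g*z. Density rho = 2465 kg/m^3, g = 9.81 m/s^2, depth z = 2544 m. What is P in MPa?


P = rho * g * z / 1e6
= 2465 * 9.81 * 2544 / 1e6
= 61518117.6 / 1e6
= 61.5181 MPa

61.5181
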